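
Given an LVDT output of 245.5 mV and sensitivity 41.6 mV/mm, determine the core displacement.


Displacement = Vout / sensitivity.
d = 245.5 / 41.6
d = 5.901 mm

5.901 mm


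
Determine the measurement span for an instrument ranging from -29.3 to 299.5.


Span = upper range - lower range.
Span = 299.5 - (-29.3)
Span = 328.8

328.8


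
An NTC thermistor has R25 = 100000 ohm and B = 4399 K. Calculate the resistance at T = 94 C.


NTC thermistor equation: Rt = R25 * exp(B * (1/T - 1/T25)).
T in Kelvin: 367.15 K, T25 = 298.15 K
1/T - 1/T25 = 1/367.15 - 1/298.15 = -0.00063033
B * (1/T - 1/T25) = 4399 * -0.00063033 = -2.7728
Rt = 100000 * exp(-2.7728) = 6248.4 ohm

6248.4 ohm


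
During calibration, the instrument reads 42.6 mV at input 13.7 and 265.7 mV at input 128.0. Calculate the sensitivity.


Sensitivity = (y2 - y1) / (x2 - x1).
S = (265.7 - 42.6) / (128.0 - 13.7)
S = 223.1 / 114.3
S = 1.9519 mV/unit

1.9519 mV/unit


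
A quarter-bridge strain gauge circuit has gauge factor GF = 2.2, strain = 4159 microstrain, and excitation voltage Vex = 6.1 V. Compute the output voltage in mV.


Quarter bridge output: Vout = (GF * epsilon * Vex) / 4.
Vout = (2.2 * 4159e-6 * 6.1) / 4
Vout = 0.05581378 / 4 V
Vout = 0.01395345 V = 13.9534 mV

13.9534 mV


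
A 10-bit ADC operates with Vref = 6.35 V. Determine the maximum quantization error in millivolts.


The maximum quantization error is +/- LSB/2.
LSB = Vref / 2^n = 6.35 / 1024 = 0.00620117 V
Max error = LSB / 2 = 0.00620117 / 2 = 0.00310059 V
Max error = 3.1006 mV

3.1006 mV


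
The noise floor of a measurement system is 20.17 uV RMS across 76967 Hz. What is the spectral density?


Noise spectral density = Vrms / sqrt(BW).
NSD = 20.17 / sqrt(76967)
NSD = 20.17 / 277.4293
NSD = 0.0727 uV/sqrt(Hz)

0.0727 uV/sqrt(Hz)


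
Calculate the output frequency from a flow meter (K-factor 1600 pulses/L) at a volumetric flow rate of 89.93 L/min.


Frequency = K * Q / 60 (converting L/min to L/s).
f = 1600 * 89.93 / 60
f = 143888.0 / 60
f = 2398.13 Hz

2398.13 Hz


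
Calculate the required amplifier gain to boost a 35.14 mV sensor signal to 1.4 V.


Gain = Vout / Vin (converting to same units).
G = 1.4 V / 35.14 mV
G = 1400.0 mV / 35.14 mV
G = 39.84

39.84


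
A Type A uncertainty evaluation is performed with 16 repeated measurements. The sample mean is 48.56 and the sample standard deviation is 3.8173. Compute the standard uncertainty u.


The standard uncertainty for Type A evaluation is u = s / sqrt(n).
u = 3.8173 / sqrt(16)
u = 3.8173 / 4.0
u = 0.9543

0.9543


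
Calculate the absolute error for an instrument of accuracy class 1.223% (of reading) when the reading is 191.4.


Absolute error = (accuracy% / 100) * reading.
Error = (1.223 / 100) * 191.4
Error = 0.01223 * 191.4
Error = 2.3408

2.3408


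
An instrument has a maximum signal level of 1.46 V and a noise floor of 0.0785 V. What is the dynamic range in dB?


Dynamic range = 20 * log10(Vmax / Vnoise).
DR = 20 * log10(1.46 / 0.0785)
DR = 20 * log10(18.6)
DR = 25.39 dB

25.39 dB


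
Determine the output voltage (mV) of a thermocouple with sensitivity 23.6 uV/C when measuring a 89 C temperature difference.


The thermocouple output V = sensitivity * dT.
V = 23.6 uV/C * 89 C
V = 2100.4 uV
V = 2.1 mV

2.1 mV


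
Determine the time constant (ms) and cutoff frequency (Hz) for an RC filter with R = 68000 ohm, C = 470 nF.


Time constant: tau = R * C.
tau = 68000 * 4.70e-07 = 0.03196 s
tau = 31.96 ms
Cutoff frequency: fc = 1 / (2*pi*R*C).
fc = 1 / (2*pi*0.03196) = 4.98 Hz

tau = 31.96 ms, fc = 4.98 Hz


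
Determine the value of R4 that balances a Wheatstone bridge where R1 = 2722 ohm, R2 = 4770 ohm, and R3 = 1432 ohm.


At balance: R1*R4 = R2*R3, so R4 = R2*R3/R1.
R4 = 4770 * 1432 / 2722
R4 = 6830640 / 2722
R4 = 2509.42 ohm

2509.42 ohm


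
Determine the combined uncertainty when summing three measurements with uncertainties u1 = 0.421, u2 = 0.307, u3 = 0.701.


For a sum of independent quantities, uc = sqrt(u1^2 + u2^2 + u3^2).
uc = sqrt(0.421^2 + 0.307^2 + 0.701^2)
uc = sqrt(0.177241 + 0.094249 + 0.491401)
uc = 0.8734

0.8734


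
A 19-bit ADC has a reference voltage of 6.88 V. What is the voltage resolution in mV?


The resolution (LSB) of an ADC is Vref / 2^n.
LSB = 6.88 / 2^19
LSB = 6.88 / 524288
LSB = 1.312e-05 V = 0.01312256 mV

0.01312256 mV


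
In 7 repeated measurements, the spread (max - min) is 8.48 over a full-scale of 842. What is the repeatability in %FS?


Repeatability = (spread / full scale) * 100%.
R = (8.48 / 842) * 100
R = 1.007 %FS

1.007 %FS


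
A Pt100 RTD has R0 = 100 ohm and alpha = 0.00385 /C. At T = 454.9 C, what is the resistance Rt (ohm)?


The RTD equation: Rt = R0 * (1 + alpha * T).
Rt = 100 * (1 + 0.00385 * 454.9)
Rt = 100 * (1 + 1.751365)
Rt = 100 * 2.751365
Rt = 275.136 ohm

275.136 ohm


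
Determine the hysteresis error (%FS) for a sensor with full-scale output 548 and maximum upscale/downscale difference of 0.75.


Hysteresis = (max difference / full scale) * 100%.
H = (0.75 / 548) * 100
H = 0.137 %FS

0.137 %FS


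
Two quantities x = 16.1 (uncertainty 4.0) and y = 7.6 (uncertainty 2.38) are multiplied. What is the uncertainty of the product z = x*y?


For a product z = x*y, the relative uncertainty is:
uz/z = sqrt((ux/x)^2 + (uy/y)^2)
Relative uncertainties: ux/x = 4.0/16.1 = 0.248447
uy/y = 2.38/7.6 = 0.313158
z = 16.1 * 7.6 = 122.4
uz = 122.4 * sqrt(0.248447^2 + 0.313158^2) = 48.912

48.912


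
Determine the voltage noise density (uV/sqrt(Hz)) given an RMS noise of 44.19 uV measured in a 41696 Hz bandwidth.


Noise spectral density = Vrms / sqrt(BW).
NSD = 44.19 / sqrt(41696)
NSD = 44.19 / 204.196
NSD = 0.2164 uV/sqrt(Hz)

0.2164 uV/sqrt(Hz)


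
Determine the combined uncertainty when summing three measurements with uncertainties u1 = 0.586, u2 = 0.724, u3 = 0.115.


For a sum of independent quantities, uc = sqrt(u1^2 + u2^2 + u3^2).
uc = sqrt(0.586^2 + 0.724^2 + 0.115^2)
uc = sqrt(0.343396 + 0.524176 + 0.013225)
uc = 0.9385

0.9385


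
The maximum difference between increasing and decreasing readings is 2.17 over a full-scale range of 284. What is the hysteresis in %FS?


Hysteresis = (max difference / full scale) * 100%.
H = (2.17 / 284) * 100
H = 0.764 %FS

0.764 %FS


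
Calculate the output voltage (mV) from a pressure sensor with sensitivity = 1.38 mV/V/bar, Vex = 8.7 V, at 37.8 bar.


Output = sensitivity * Vex * P.
Vout = 1.38 * 8.7 * 37.8
Vout = 12.006 * 37.8
Vout = 453.83 mV

453.83 mV


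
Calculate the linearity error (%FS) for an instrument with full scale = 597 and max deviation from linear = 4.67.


Linearity error = (max deviation / full scale) * 100%.
Linearity = (4.67 / 597) * 100
Linearity = 0.782 %FS

0.782 %FS


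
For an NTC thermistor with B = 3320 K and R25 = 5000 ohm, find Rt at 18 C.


NTC thermistor equation: Rt = R25 * exp(B * (1/T - 1/T25)).
T in Kelvin: 291.15 K, T25 = 298.15 K
1/T - 1/T25 = 1/291.15 - 1/298.15 = 8.064e-05
B * (1/T - 1/T25) = 3320 * 8.064e-05 = 0.2677
Rt = 5000 * exp(0.2677) = 6534.9 ohm

6534.9 ohm


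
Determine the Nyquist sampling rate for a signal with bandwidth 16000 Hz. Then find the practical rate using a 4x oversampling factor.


By Nyquist theorem, fs_min = 2 * fmax.
fs_min = 2 * 16000 = 32000 Hz
Practical rate = 4 * fs_min = 4 * 32000 = 128000 Hz

fs_min = 32000 Hz, fs_practical = 128000 Hz


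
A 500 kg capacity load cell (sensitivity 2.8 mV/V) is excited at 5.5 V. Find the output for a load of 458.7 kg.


Vout = rated_output * Vex * (load / capacity).
Vout = 2.8 * 5.5 * (458.7 / 500)
Vout = 2.8 * 5.5 * 0.9174
Vout = 14.128 mV

14.128 mV


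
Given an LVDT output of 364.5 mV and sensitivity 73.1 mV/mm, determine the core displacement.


Displacement = Vout / sensitivity.
d = 364.5 / 73.1
d = 4.986 mm

4.986 mm


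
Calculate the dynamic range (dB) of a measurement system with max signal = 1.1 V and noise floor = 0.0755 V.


Dynamic range = 20 * log10(Vmax / Vnoise).
DR = 20 * log10(1.1 / 0.0755)
DR = 20 * log10(14.57)
DR = 23.27 dB

23.27 dB


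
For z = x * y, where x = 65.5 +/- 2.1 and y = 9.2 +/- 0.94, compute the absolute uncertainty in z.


For a product z = x*y, the relative uncertainty is:
uz/z = sqrt((ux/x)^2 + (uy/y)^2)
Relative uncertainties: ux/x = 2.1/65.5 = 0.032061
uy/y = 0.94/9.2 = 0.102174
z = 65.5 * 9.2 = 602.6
uz = 602.6 * sqrt(0.032061^2 + 0.102174^2) = 64.53

64.53


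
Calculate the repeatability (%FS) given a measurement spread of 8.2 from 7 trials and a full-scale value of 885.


Repeatability = (spread / full scale) * 100%.
R = (8.2 / 885) * 100
R = 0.927 %FS

0.927 %FS


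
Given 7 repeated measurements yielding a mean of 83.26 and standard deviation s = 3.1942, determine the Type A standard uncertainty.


The standard uncertainty for Type A evaluation is u = s / sqrt(n).
u = 3.1942 / sqrt(7)
u = 3.1942 / 2.6458
u = 1.2073

1.2073


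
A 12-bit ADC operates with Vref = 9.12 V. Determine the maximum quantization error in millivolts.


The maximum quantization error is +/- LSB/2.
LSB = Vref / 2^n = 9.12 / 4096 = 0.00222656 V
Max error = LSB / 2 = 0.00222656 / 2 = 0.00111328 V
Max error = 1.1133 mV

1.1133 mV


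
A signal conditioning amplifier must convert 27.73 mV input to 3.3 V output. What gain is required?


Gain = Vout / Vin (converting to same units).
G = 3.3 V / 27.73 mV
G = 3300.0 mV / 27.73 mV
G = 119.0

119.0


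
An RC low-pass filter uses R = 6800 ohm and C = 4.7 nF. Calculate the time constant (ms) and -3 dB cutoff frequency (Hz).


Time constant: tau = R * C.
tau = 6800 * 4.70e-09 = 3.196e-05 s
tau = 0.032 ms
Cutoff frequency: fc = 1 / (2*pi*R*C).
fc = 1 / (2*pi*3.196e-05) = 4979.82 Hz

tau = 0.032 ms, fc = 4979.82 Hz


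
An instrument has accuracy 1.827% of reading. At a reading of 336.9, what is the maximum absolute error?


Absolute error = (accuracy% / 100) * reading.
Error = (1.827 / 100) * 336.9
Error = 0.01827 * 336.9
Error = 6.1552

6.1552


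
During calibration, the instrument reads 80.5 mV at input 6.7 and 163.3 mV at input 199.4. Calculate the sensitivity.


Sensitivity = (y2 - y1) / (x2 - x1).
S = (163.3 - 80.5) / (199.4 - 6.7)
S = 82.8 / 192.7
S = 0.4297 mV/unit

0.4297 mV/unit


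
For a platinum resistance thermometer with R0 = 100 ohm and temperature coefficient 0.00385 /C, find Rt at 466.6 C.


The RTD equation: Rt = R0 * (1 + alpha * T).
Rt = 100 * (1 + 0.00385 * 466.6)
Rt = 100 * (1 + 1.79641)
Rt = 100 * 2.79641
Rt = 279.641 ohm

279.641 ohm


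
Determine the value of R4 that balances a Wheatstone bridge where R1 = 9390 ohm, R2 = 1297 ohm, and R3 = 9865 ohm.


At balance: R1*R4 = R2*R3, so R4 = R2*R3/R1.
R4 = 1297 * 9865 / 9390
R4 = 12794905 / 9390
R4 = 1362.61 ohm

1362.61 ohm


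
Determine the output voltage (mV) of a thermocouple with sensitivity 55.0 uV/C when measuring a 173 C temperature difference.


The thermocouple output V = sensitivity * dT.
V = 55.0 uV/C * 173 C
V = 9515.0 uV
V = 9.515 mV

9.515 mV


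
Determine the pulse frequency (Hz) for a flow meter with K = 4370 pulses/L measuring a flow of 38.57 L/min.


Frequency = K * Q / 60 (converting L/min to L/s).
f = 4370 * 38.57 / 60
f = 168550.9 / 60
f = 2809.18 Hz

2809.18 Hz


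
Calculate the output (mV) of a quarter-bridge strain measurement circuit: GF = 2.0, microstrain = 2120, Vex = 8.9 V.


Quarter bridge output: Vout = (GF * epsilon * Vex) / 4.
Vout = (2.0 * 2120e-6 * 8.9) / 4
Vout = 0.037736 / 4 V
Vout = 0.009434 V = 9.434 mV

9.434 mV


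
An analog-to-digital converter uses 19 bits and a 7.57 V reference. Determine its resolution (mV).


The resolution (LSB) of an ADC is Vref / 2^n.
LSB = 7.57 / 2^19
LSB = 7.57 / 524288
LSB = 1.444e-05 V = 0.01443863 mV

0.01443863 mV


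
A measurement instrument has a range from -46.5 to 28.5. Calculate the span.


Span = upper range - lower range.
Span = 28.5 - (-46.5)
Span = 75.0

75.0


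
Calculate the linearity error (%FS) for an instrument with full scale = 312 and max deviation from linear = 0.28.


Linearity error = (max deviation / full scale) * 100%.
Linearity = (0.28 / 312) * 100
Linearity = 0.09 %FS

0.09 %FS


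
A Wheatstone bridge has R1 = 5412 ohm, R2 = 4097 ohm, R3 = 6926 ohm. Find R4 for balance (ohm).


At balance: R1*R4 = R2*R3, so R4 = R2*R3/R1.
R4 = 4097 * 6926 / 5412
R4 = 28375822 / 5412
R4 = 5243.13 ohm

5243.13 ohm


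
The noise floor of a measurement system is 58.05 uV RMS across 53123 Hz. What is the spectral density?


Noise spectral density = Vrms / sqrt(BW).
NSD = 58.05 / sqrt(53123)
NSD = 58.05 / 230.4843
NSD = 0.2519 uV/sqrt(Hz)

0.2519 uV/sqrt(Hz)


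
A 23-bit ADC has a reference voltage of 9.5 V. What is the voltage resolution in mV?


The resolution (LSB) of an ADC is Vref / 2^n.
LSB = 9.5 / 2^23
LSB = 9.5 / 8388608
LSB = 1.13e-06 V = 0.00113249 mV

0.00113249 mV


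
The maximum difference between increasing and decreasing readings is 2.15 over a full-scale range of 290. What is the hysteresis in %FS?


Hysteresis = (max difference / full scale) * 100%.
H = (2.15 / 290) * 100
H = 0.741 %FS

0.741 %FS


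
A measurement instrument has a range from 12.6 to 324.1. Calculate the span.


Span = upper range - lower range.
Span = 324.1 - (12.6)
Span = 311.5

311.5


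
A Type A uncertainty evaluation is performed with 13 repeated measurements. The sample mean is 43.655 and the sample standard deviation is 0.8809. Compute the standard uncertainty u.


The standard uncertainty for Type A evaluation is u = s / sqrt(n).
u = 0.8809 / sqrt(13)
u = 0.8809 / 3.6056
u = 0.2443

0.2443


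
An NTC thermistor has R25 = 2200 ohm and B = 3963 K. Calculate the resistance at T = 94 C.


NTC thermistor equation: Rt = R25 * exp(B * (1/T - 1/T25)).
T in Kelvin: 367.15 K, T25 = 298.15 K
1/T - 1/T25 = 1/367.15 - 1/298.15 = -0.00063033
B * (1/T - 1/T25) = 3963 * -0.00063033 = -2.498
Rt = 2200 * exp(-2.498) = 180.9 ohm

180.9 ohm


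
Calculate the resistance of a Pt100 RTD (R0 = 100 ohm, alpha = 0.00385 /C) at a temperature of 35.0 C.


The RTD equation: Rt = R0 * (1 + alpha * T).
Rt = 100 * (1 + 0.00385 * 35.0)
Rt = 100 * (1 + 0.13475)
Rt = 100 * 1.13475
Rt = 113.475 ohm

113.475 ohm


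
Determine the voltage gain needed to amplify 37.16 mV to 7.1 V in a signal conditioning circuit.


Gain = Vout / Vin (converting to same units).
G = 7.1 V / 37.16 mV
G = 7100.0 mV / 37.16 mV
G = 191.07

191.07


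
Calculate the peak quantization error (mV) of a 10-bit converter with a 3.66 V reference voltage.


The maximum quantization error is +/- LSB/2.
LSB = Vref / 2^n = 3.66 / 1024 = 0.00357422 V
Max error = LSB / 2 = 0.00357422 / 2 = 0.00178711 V
Max error = 1.7871 mV

1.7871 mV


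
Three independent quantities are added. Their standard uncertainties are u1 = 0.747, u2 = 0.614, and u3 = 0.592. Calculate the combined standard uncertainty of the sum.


For a sum of independent quantities, uc = sqrt(u1^2 + u2^2 + u3^2).
uc = sqrt(0.747^2 + 0.614^2 + 0.592^2)
uc = sqrt(0.558009 + 0.376996 + 0.350464)
uc = 1.1338

1.1338


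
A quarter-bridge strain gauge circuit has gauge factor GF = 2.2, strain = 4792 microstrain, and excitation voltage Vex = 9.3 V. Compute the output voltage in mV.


Quarter bridge output: Vout = (GF * epsilon * Vex) / 4.
Vout = (2.2 * 4792e-6 * 9.3) / 4
Vout = 0.09804432 / 4 V
Vout = 0.02451108 V = 24.5111 mV

24.5111 mV


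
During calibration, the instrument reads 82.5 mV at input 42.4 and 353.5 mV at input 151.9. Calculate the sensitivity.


Sensitivity = (y2 - y1) / (x2 - x1).
S = (353.5 - 82.5) / (151.9 - 42.4)
S = 271.0 / 109.5
S = 2.4749 mV/unit

2.4749 mV/unit


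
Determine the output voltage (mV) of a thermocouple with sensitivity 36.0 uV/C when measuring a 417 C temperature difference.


The thermocouple output V = sensitivity * dT.
V = 36.0 uV/C * 417 C
V = 15012.0 uV
V = 15.012 mV

15.012 mV


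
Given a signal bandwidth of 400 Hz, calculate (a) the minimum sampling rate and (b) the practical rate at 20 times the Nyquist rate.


By Nyquist theorem, fs_min = 2 * fmax.
fs_min = 2 * 400 = 800 Hz
Practical rate = 20 * fs_min = 20 * 800 = 16000 Hz

fs_min = 800 Hz, fs_practical = 16000 Hz


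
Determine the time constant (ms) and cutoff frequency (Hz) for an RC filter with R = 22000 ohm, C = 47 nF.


Time constant: tau = R * C.
tau = 22000 * 4.70e-08 = 0.001034 s
tau = 1.034 ms
Cutoff frequency: fc = 1 / (2*pi*R*C).
fc = 1 / (2*pi*0.001034) = 153.92 Hz

tau = 1.034 ms, fc = 153.92 Hz


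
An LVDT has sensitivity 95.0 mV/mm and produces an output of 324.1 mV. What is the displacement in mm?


Displacement = Vout / sensitivity.
d = 324.1 / 95.0
d = 3.412 mm

3.412 mm


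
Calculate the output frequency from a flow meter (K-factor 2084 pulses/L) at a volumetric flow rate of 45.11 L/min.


Frequency = K * Q / 60 (converting L/min to L/s).
f = 2084 * 45.11 / 60
f = 94009.24 / 60
f = 1566.82 Hz

1566.82 Hz


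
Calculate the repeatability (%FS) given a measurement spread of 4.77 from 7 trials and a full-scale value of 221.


Repeatability = (spread / full scale) * 100%.
R = (4.77 / 221) * 100
R = 2.158 %FS

2.158 %FS


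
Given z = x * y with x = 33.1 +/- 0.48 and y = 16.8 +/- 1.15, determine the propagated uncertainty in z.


For a product z = x*y, the relative uncertainty is:
uz/z = sqrt((ux/x)^2 + (uy/y)^2)
Relative uncertainties: ux/x = 0.48/33.1 = 0.014502
uy/y = 1.15/16.8 = 0.068452
z = 33.1 * 16.8 = 556.1
uz = 556.1 * sqrt(0.014502^2 + 0.068452^2) = 38.91

38.91


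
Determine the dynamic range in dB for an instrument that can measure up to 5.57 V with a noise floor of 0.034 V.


Dynamic range = 20 * log10(Vmax / Vnoise).
DR = 20 * log10(5.57 / 0.034)
DR = 20 * log10(163.82)
DR = 44.29 dB

44.29 dB


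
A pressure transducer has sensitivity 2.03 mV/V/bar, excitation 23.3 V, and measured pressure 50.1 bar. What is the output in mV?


Output = sensitivity * Vex * P.
Vout = 2.03 * 23.3 * 50.1
Vout = 47.299 * 50.1
Vout = 2369.68 mV

2369.68 mV


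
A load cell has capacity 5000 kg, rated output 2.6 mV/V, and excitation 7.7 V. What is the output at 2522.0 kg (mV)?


Vout = rated_output * Vex * (load / capacity).
Vout = 2.6 * 7.7 * (2522.0 / 5000)
Vout = 2.6 * 7.7 * 0.5044
Vout = 10.098 mV

10.098 mV


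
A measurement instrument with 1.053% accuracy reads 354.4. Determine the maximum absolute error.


Absolute error = (accuracy% / 100) * reading.
Error = (1.053 / 100) * 354.4
Error = 0.01053 * 354.4
Error = 3.7318

3.7318


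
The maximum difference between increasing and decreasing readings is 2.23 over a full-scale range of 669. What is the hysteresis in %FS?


Hysteresis = (max difference / full scale) * 100%.
H = (2.23 / 669) * 100
H = 0.333 %FS

0.333 %FS


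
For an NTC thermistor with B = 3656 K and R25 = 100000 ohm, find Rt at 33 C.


NTC thermistor equation: Rt = R25 * exp(B * (1/T - 1/T25)).
T in Kelvin: 306.15 K, T25 = 298.15 K
1/T - 1/T25 = 1/306.15 - 1/298.15 = -8.764e-05
B * (1/T - 1/T25) = 3656 * -8.764e-05 = -0.3204
Rt = 100000 * exp(-0.3204) = 72584.0 ohm

72584.0 ohm


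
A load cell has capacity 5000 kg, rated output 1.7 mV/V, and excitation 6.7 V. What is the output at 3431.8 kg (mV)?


Vout = rated_output * Vex * (load / capacity).
Vout = 1.7 * 6.7 * (3431.8 / 5000)
Vout = 1.7 * 6.7 * 0.68636
Vout = 7.818 mV

7.818 mV


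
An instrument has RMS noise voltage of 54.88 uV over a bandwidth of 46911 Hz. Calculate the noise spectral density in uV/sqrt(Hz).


Noise spectral density = Vrms / sqrt(BW).
NSD = 54.88 / sqrt(46911)
NSD = 54.88 / 216.5895
NSD = 0.2534 uV/sqrt(Hz)

0.2534 uV/sqrt(Hz)


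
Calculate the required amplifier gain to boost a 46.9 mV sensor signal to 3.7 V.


Gain = Vout / Vin (converting to same units).
G = 3.7 V / 46.9 mV
G = 3700.0 mV / 46.9 mV
G = 78.89

78.89


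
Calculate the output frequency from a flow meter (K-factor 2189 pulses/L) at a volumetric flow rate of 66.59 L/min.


Frequency = K * Q / 60 (converting L/min to L/s).
f = 2189 * 66.59 / 60
f = 145765.51 / 60
f = 2429.43 Hz

2429.43 Hz


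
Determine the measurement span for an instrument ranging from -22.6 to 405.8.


Span = upper range - lower range.
Span = 405.8 - (-22.6)
Span = 428.4

428.4


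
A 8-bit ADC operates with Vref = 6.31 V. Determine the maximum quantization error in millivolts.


The maximum quantization error is +/- LSB/2.
LSB = Vref / 2^n = 6.31 / 256 = 0.02464844 V
Max error = LSB / 2 = 0.02464844 / 2 = 0.01232422 V
Max error = 12.3242 mV

12.3242 mV


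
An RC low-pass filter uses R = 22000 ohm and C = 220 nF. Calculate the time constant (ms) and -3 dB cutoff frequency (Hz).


Time constant: tau = R * C.
tau = 22000 * 2.20e-07 = 0.00484 s
tau = 4.84 ms
Cutoff frequency: fc = 1 / (2*pi*R*C).
fc = 1 / (2*pi*0.00484) = 32.88 Hz

tau = 4.84 ms, fc = 32.88 Hz


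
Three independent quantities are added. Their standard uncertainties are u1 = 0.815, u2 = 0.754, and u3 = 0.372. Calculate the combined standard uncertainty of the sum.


For a sum of independent quantities, uc = sqrt(u1^2 + u2^2 + u3^2).
uc = sqrt(0.815^2 + 0.754^2 + 0.372^2)
uc = sqrt(0.664225 + 0.568516 + 0.138384)
uc = 1.171

1.171


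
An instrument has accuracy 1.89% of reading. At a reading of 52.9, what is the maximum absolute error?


Absolute error = (accuracy% / 100) * reading.
Error = (1.89 / 100) * 52.9
Error = 0.0189 * 52.9
Error = 0.9998

0.9998


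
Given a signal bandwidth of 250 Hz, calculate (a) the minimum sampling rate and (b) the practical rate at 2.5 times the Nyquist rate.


By Nyquist theorem, fs_min = 2 * fmax.
fs_min = 2 * 250 = 500 Hz
Practical rate = 2.5 * fs_min = 2.5 * 500 = 1250 Hz

fs_min = 500 Hz, fs_practical = 1250 Hz


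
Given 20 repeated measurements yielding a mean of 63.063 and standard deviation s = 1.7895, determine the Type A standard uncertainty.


The standard uncertainty for Type A evaluation is u = s / sqrt(n).
u = 1.7895 / sqrt(20)
u = 1.7895 / 4.4721
u = 0.4001

0.4001


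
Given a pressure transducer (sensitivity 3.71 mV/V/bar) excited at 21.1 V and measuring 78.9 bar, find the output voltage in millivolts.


Output = sensitivity * Vex * P.
Vout = 3.71 * 21.1 * 78.9
Vout = 78.281 * 78.9
Vout = 6176.37 mV

6176.37 mV


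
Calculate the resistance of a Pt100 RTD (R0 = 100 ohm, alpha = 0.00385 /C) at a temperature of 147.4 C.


The RTD equation: Rt = R0 * (1 + alpha * T).
Rt = 100 * (1 + 0.00385 * 147.4)
Rt = 100 * (1 + 0.56749)
Rt = 100 * 1.56749
Rt = 156.749 ohm

156.749 ohm


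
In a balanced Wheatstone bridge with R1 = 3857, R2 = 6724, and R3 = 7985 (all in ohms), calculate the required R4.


At balance: R1*R4 = R2*R3, so R4 = R2*R3/R1.
R4 = 6724 * 7985 / 3857
R4 = 53691140 / 3857
R4 = 13920.44 ohm

13920.44 ohm


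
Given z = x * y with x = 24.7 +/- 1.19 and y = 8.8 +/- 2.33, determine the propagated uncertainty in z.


For a product z = x*y, the relative uncertainty is:
uz/z = sqrt((ux/x)^2 + (uy/y)^2)
Relative uncertainties: ux/x = 1.19/24.7 = 0.048178
uy/y = 2.33/8.8 = 0.264773
z = 24.7 * 8.8 = 217.4
uz = 217.4 * sqrt(0.048178^2 + 0.264773^2) = 58.496

58.496


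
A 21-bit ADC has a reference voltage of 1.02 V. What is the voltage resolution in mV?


The resolution (LSB) of an ADC is Vref / 2^n.
LSB = 1.02 / 2^21
LSB = 1.02 / 2097152
LSB = 4.9e-07 V = 0.00048637 mV

0.00048637 mV


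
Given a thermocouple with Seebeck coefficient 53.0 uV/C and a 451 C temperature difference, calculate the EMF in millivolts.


The thermocouple output V = sensitivity * dT.
V = 53.0 uV/C * 451 C
V = 23903.0 uV
V = 23.903 mV

23.903 mV


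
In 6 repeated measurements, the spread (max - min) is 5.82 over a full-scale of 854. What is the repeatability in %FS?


Repeatability = (spread / full scale) * 100%.
R = (5.82 / 854) * 100
R = 0.681 %FS

0.681 %FS


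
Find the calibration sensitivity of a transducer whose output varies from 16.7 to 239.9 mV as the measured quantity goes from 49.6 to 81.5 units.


Sensitivity = (y2 - y1) / (x2 - x1).
S = (239.9 - 16.7) / (81.5 - 49.6)
S = 223.2 / 31.9
S = 6.9969 mV/unit

6.9969 mV/unit


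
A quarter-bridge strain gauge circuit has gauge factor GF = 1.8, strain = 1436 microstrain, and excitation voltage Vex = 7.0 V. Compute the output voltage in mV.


Quarter bridge output: Vout = (GF * epsilon * Vex) / 4.
Vout = (1.8 * 1436e-6 * 7.0) / 4
Vout = 0.0180936 / 4 V
Vout = 0.0045234 V = 4.5234 mV

4.5234 mV


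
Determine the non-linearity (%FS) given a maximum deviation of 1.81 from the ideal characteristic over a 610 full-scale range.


Linearity error = (max deviation / full scale) * 100%.
Linearity = (1.81 / 610) * 100
Linearity = 0.297 %FS

0.297 %FS


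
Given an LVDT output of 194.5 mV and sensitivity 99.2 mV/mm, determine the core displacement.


Displacement = Vout / sensitivity.
d = 194.5 / 99.2
d = 1.961 mm

1.961 mm


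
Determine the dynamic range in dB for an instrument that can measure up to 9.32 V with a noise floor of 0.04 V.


Dynamic range = 20 * log10(Vmax / Vnoise).
DR = 20 * log10(9.32 / 0.04)
DR = 20 * log10(233.0)
DR = 47.35 dB

47.35 dB


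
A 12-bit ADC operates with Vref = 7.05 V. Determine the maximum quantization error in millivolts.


The maximum quantization error is +/- LSB/2.
LSB = Vref / 2^n = 7.05 / 4096 = 0.00172119 V
Max error = LSB / 2 = 0.00172119 / 2 = 0.0008606 V
Max error = 0.8606 mV

0.8606 mV


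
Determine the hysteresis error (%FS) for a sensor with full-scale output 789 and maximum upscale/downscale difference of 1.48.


Hysteresis = (max difference / full scale) * 100%.
H = (1.48 / 789) * 100
H = 0.188 %FS

0.188 %FS


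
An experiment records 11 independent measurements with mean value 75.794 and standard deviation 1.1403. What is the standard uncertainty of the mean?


The standard uncertainty for Type A evaluation is u = s / sqrt(n).
u = 1.1403 / sqrt(11)
u = 1.1403 / 3.3166
u = 0.3438

0.3438


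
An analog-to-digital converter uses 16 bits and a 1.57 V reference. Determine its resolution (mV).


The resolution (LSB) of an ADC is Vref / 2^n.
LSB = 1.57 / 2^16
LSB = 1.57 / 65536
LSB = 2.396e-05 V = 0.0239563 mV

0.0239563 mV


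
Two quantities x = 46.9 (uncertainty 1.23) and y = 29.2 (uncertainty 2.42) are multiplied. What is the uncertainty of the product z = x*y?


For a product z = x*y, the relative uncertainty is:
uz/z = sqrt((ux/x)^2 + (uy/y)^2)
Relative uncertainties: ux/x = 1.23/46.9 = 0.026226
uy/y = 2.42/29.2 = 0.082877
z = 46.9 * 29.2 = 1369.5
uz = 1369.5 * sqrt(0.026226^2 + 0.082877^2) = 119.045

119.045


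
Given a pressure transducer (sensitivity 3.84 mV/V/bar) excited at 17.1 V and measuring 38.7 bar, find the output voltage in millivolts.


Output = sensitivity * Vex * P.
Vout = 3.84 * 17.1 * 38.7
Vout = 65.664 * 38.7
Vout = 2541.2 mV

2541.2 mV


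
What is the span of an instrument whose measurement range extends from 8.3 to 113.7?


Span = upper range - lower range.
Span = 113.7 - (8.3)
Span = 105.4

105.4


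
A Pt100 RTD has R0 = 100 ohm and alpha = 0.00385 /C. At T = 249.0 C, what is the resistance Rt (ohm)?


The RTD equation: Rt = R0 * (1 + alpha * T).
Rt = 100 * (1 + 0.00385 * 249.0)
Rt = 100 * (1 + 0.95865)
Rt = 100 * 1.95865
Rt = 195.865 ohm

195.865 ohm


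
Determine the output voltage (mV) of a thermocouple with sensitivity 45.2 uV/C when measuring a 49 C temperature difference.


The thermocouple output V = sensitivity * dT.
V = 45.2 uV/C * 49 C
V = 2214.8 uV
V = 2.215 mV

2.215 mV


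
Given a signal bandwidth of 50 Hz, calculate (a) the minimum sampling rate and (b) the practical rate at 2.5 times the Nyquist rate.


By Nyquist theorem, fs_min = 2 * fmax.
fs_min = 2 * 50 = 100 Hz
Practical rate = 2.5 * fs_min = 2.5 * 100 = 250 Hz

fs_min = 100 Hz, fs_practical = 250 Hz


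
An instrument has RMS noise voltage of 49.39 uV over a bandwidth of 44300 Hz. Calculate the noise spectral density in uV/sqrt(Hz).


Noise spectral density = Vrms / sqrt(BW).
NSD = 49.39 / sqrt(44300)
NSD = 49.39 / 210.4757
NSD = 0.2347 uV/sqrt(Hz)

0.2347 uV/sqrt(Hz)


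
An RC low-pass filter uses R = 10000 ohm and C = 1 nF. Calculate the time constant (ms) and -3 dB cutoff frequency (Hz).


Time constant: tau = R * C.
tau = 10000 * 1.00e-09 = 1e-05 s
tau = 0.01 ms
Cutoff frequency: fc = 1 / (2*pi*R*C).
fc = 1 / (2*pi*1e-05) = 15915.49 Hz

tau = 0.01 ms, fc = 15915.49 Hz


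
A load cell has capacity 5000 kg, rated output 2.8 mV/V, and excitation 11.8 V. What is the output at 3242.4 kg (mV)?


Vout = rated_output * Vex * (load / capacity).
Vout = 2.8 * 11.8 * (3242.4 / 5000)
Vout = 2.8 * 11.8 * 0.64848
Vout = 21.426 mV

21.426 mV


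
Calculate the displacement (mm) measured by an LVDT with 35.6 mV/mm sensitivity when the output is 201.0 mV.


Displacement = Vout / sensitivity.
d = 201.0 / 35.6
d = 5.646 mm

5.646 mm


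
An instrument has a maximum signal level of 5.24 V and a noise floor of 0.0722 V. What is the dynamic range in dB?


Dynamic range = 20 * log10(Vmax / Vnoise).
DR = 20 * log10(5.24 / 0.0722)
DR = 20 * log10(72.58)
DR = 37.22 dB

37.22 dB


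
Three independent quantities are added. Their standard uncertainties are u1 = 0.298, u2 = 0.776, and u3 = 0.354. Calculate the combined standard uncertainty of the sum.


For a sum of independent quantities, uc = sqrt(u1^2 + u2^2 + u3^2).
uc = sqrt(0.298^2 + 0.776^2 + 0.354^2)
uc = sqrt(0.088804 + 0.602176 + 0.125316)
uc = 0.9035

0.9035


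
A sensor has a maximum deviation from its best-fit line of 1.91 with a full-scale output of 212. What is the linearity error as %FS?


Linearity error = (max deviation / full scale) * 100%.
Linearity = (1.91 / 212) * 100
Linearity = 0.901 %FS

0.901 %FS


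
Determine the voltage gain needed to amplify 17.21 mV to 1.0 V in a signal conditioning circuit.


Gain = Vout / Vin (converting to same units).
G = 1.0 V / 17.21 mV
G = 1000.0 mV / 17.21 mV
G = 58.11

58.11


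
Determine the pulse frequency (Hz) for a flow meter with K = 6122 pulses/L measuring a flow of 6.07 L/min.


Frequency = K * Q / 60 (converting L/min to L/s).
f = 6122 * 6.07 / 60
f = 37160.54 / 60
f = 619.34 Hz

619.34 Hz


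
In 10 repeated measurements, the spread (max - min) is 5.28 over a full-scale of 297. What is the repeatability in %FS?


Repeatability = (spread / full scale) * 100%.
R = (5.28 / 297) * 100
R = 1.778 %FS

1.778 %FS


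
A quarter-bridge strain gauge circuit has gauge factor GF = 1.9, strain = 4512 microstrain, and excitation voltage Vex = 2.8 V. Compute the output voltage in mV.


Quarter bridge output: Vout = (GF * epsilon * Vex) / 4.
Vout = (1.9 * 4512e-6 * 2.8) / 4
Vout = 0.02400384 / 4 V
Vout = 0.00600096 V = 6.001 mV

6.001 mV


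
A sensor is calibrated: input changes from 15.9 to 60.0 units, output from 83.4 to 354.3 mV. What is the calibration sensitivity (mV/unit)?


Sensitivity = (y2 - y1) / (x2 - x1).
S = (354.3 - 83.4) / (60.0 - 15.9)
S = 270.9 / 44.1
S = 6.1429 mV/unit

6.1429 mV/unit


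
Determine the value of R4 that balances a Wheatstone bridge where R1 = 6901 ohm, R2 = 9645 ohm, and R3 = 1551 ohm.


At balance: R1*R4 = R2*R3, so R4 = R2*R3/R1.
R4 = 9645 * 1551 / 6901
R4 = 14959395 / 6901
R4 = 2167.71 ohm

2167.71 ohm


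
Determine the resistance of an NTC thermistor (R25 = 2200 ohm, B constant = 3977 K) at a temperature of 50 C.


NTC thermistor equation: Rt = R25 * exp(B * (1/T - 1/T25)).
T in Kelvin: 323.15 K, T25 = 298.15 K
1/T - 1/T25 = 1/323.15 - 1/298.15 = -0.00025948
B * (1/T - 1/T25) = 3977 * -0.00025948 = -1.0319
Rt = 2200 * exp(-1.0319) = 783.9 ohm

783.9 ohm


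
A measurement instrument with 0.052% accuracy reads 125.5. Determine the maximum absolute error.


Absolute error = (accuracy% / 100) * reading.
Error = (0.052 / 100) * 125.5
Error = 0.00052 * 125.5
Error = 0.0653

0.0653


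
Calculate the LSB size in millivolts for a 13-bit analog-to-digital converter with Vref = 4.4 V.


The resolution (LSB) of an ADC is Vref / 2^n.
LSB = 4.4 / 2^13
LSB = 4.4 / 8192
LSB = 0.00053711 V = 0.53710938 mV

0.53710938 mV


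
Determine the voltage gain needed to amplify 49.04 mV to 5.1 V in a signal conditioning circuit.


Gain = Vout / Vin (converting to same units).
G = 5.1 V / 49.04 mV
G = 5100.0 mV / 49.04 mV
G = 104.0

104.0


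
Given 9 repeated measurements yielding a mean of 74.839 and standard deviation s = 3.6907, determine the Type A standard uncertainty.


The standard uncertainty for Type A evaluation is u = s / sqrt(n).
u = 3.6907 / sqrt(9)
u = 3.6907 / 3.0
u = 1.2302

1.2302


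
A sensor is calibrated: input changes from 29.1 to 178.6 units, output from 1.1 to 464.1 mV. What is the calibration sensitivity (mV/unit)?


Sensitivity = (y2 - y1) / (x2 - x1).
S = (464.1 - 1.1) / (178.6 - 29.1)
S = 463.0 / 149.5
S = 3.097 mV/unit

3.097 mV/unit


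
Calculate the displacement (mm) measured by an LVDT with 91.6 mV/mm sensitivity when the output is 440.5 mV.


Displacement = Vout / sensitivity.
d = 440.5 / 91.6
d = 4.809 mm

4.809 mm


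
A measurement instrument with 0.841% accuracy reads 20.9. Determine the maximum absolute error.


Absolute error = (accuracy% / 100) * reading.
Error = (0.841 / 100) * 20.9
Error = 0.00841 * 20.9
Error = 0.1758

0.1758


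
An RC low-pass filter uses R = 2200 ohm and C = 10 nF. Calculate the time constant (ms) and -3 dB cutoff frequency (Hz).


Time constant: tau = R * C.
tau = 2200 * 1.00e-08 = 2.2e-05 s
tau = 0.022 ms
Cutoff frequency: fc = 1 / (2*pi*R*C).
fc = 1 / (2*pi*2.2e-05) = 7234.32 Hz

tau = 0.022 ms, fc = 7234.32 Hz


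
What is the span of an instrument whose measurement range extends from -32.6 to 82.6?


Span = upper range - lower range.
Span = 82.6 - (-32.6)
Span = 115.2

115.2


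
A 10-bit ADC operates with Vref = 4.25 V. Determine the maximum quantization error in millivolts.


The maximum quantization error is +/- LSB/2.
LSB = Vref / 2^n = 4.25 / 1024 = 0.00415039 V
Max error = LSB / 2 = 0.00415039 / 2 = 0.0020752 V
Max error = 2.0752 mV

2.0752 mV


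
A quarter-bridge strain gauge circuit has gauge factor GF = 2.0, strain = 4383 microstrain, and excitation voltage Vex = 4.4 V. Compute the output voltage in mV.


Quarter bridge output: Vout = (GF * epsilon * Vex) / 4.
Vout = (2.0 * 4383e-6 * 4.4) / 4
Vout = 0.0385704 / 4 V
Vout = 0.0096426 V = 9.6426 mV

9.6426 mV


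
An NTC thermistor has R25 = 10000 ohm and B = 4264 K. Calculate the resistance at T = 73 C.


NTC thermistor equation: Rt = R25 * exp(B * (1/T - 1/T25)).
T in Kelvin: 346.15 K, T25 = 298.15 K
1/T - 1/T25 = 1/346.15 - 1/298.15 = -0.0004651
B * (1/T - 1/T25) = 4264 * -0.0004651 = -1.9832
Rt = 10000 * exp(-1.9832) = 1376.3 ohm

1376.3 ohm


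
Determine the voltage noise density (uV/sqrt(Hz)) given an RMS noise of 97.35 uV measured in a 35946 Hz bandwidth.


Noise spectral density = Vrms / sqrt(BW).
NSD = 97.35 / sqrt(35946)
NSD = 97.35 / 189.5943
NSD = 0.5135 uV/sqrt(Hz)

0.5135 uV/sqrt(Hz)


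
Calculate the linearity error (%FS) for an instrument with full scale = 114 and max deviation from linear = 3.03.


Linearity error = (max deviation / full scale) * 100%.
Linearity = (3.03 / 114) * 100
Linearity = 2.658 %FS

2.658 %FS


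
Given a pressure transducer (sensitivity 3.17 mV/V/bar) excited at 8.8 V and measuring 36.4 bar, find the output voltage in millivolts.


Output = sensitivity * Vex * P.
Vout = 3.17 * 8.8 * 36.4
Vout = 27.896 * 36.4
Vout = 1015.41 mV

1015.41 mV


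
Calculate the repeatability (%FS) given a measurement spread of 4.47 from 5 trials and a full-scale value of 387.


Repeatability = (spread / full scale) * 100%.
R = (4.47 / 387) * 100
R = 1.155 %FS

1.155 %FS


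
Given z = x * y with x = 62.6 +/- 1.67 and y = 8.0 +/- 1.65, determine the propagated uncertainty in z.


For a product z = x*y, the relative uncertainty is:
uz/z = sqrt((ux/x)^2 + (uy/y)^2)
Relative uncertainties: ux/x = 1.67/62.6 = 0.026677
uy/y = 1.65/8.0 = 0.20625
z = 62.6 * 8.0 = 500.8
uz = 500.8 * sqrt(0.026677^2 + 0.20625^2) = 104.15

104.15


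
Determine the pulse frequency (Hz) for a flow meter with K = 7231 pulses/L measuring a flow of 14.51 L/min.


Frequency = K * Q / 60 (converting L/min to L/s).
f = 7231 * 14.51 / 60
f = 104921.81 / 60
f = 1748.7 Hz

1748.7 Hz


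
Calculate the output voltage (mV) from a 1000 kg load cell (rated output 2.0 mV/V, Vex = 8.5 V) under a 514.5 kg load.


Vout = rated_output * Vex * (load / capacity).
Vout = 2.0 * 8.5 * (514.5 / 1000)
Vout = 2.0 * 8.5 * 0.5145
Vout = 8.746 mV

8.746 mV


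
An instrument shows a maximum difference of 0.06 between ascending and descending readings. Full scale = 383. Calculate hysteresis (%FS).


Hysteresis = (max difference / full scale) * 100%.
H = (0.06 / 383) * 100
H = 0.016 %FS

0.016 %FS


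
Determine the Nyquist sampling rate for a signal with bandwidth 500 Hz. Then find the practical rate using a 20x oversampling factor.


By Nyquist theorem, fs_min = 2 * fmax.
fs_min = 2 * 500 = 1000 Hz
Practical rate = 20 * fs_min = 20 * 1000 = 20000 Hz

fs_min = 1000 Hz, fs_practical = 20000 Hz


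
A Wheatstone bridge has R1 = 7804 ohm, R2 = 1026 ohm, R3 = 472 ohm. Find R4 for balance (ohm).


At balance: R1*R4 = R2*R3, so R4 = R2*R3/R1.
R4 = 1026 * 472 / 7804
R4 = 484272 / 7804
R4 = 62.05 ohm

62.05 ohm


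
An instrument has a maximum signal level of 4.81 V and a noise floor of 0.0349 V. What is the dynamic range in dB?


Dynamic range = 20 * log10(Vmax / Vnoise).
DR = 20 * log10(4.81 / 0.0349)
DR = 20 * log10(137.82)
DR = 42.79 dB

42.79 dB


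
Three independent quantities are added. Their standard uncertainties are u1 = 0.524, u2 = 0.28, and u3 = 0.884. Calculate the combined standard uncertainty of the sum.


For a sum of independent quantities, uc = sqrt(u1^2 + u2^2 + u3^2).
uc = sqrt(0.524^2 + 0.28^2 + 0.884^2)
uc = sqrt(0.274576 + 0.0784 + 0.781456)
uc = 1.0651

1.0651


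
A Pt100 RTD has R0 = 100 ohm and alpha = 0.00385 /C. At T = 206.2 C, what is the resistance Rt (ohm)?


The RTD equation: Rt = R0 * (1 + alpha * T).
Rt = 100 * (1 + 0.00385 * 206.2)
Rt = 100 * (1 + 0.79387)
Rt = 100 * 1.79387
Rt = 179.387 ohm

179.387 ohm


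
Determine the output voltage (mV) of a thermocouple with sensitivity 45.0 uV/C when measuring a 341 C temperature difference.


The thermocouple output V = sensitivity * dT.
V = 45.0 uV/C * 341 C
V = 15345.0 uV
V = 15.345 mV

15.345 mV


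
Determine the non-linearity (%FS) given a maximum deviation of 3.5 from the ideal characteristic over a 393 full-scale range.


Linearity error = (max deviation / full scale) * 100%.
Linearity = (3.5 / 393) * 100
Linearity = 0.891 %FS

0.891 %FS


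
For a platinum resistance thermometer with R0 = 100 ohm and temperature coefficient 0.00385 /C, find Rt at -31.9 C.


The RTD equation: Rt = R0 * (1 + alpha * T).
Rt = 100 * (1 + 0.00385 * -31.9)
Rt = 100 * (1 + -0.122815)
Rt = 100 * 0.877185
Rt = 87.719 ohm

87.719 ohm


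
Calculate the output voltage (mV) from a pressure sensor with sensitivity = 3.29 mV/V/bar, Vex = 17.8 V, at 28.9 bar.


Output = sensitivity * Vex * P.
Vout = 3.29 * 17.8 * 28.9
Vout = 58.562 * 28.9
Vout = 1692.44 mV

1692.44 mV


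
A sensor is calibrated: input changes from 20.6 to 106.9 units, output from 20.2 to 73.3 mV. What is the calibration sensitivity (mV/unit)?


Sensitivity = (y2 - y1) / (x2 - x1).
S = (73.3 - 20.2) / (106.9 - 20.6)
S = 53.1 / 86.3
S = 0.6153 mV/unit

0.6153 mV/unit


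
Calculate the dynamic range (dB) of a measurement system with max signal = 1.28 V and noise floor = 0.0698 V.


Dynamic range = 20 * log10(Vmax / Vnoise).
DR = 20 * log10(1.28 / 0.0698)
DR = 20 * log10(18.34)
DR = 25.27 dB

25.27 dB
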